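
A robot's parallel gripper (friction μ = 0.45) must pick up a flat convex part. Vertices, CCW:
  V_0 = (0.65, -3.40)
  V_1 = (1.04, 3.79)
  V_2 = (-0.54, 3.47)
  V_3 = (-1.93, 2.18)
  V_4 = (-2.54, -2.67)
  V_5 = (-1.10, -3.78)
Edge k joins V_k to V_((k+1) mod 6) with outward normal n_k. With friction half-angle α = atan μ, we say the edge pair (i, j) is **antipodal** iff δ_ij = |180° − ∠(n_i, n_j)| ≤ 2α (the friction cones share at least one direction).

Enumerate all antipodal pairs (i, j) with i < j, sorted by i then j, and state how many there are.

α = atan 0.45 = 24.23°;  2α = 48.46°
n_0 = (+0.9985, -0.0542)
n_1 = (-0.1985, +0.9801)
n_2 = (-0.6802, +0.7330)
n_3 = (-0.9922, +0.1248)
n_4 = (-0.6105, -0.7920)
n_5 = (+0.2122, -0.9772)
  (0,1): δ = 75.45°  ·
  (0,2): δ = 44.03°  ✓
  (0,3): δ = 4.06°  ✓
  (0,4): δ = 55.48°  ·
  (0,5): δ = 105.36°  ·
  (1,2): δ = 148.59°  ·
  (1,3): δ = 108.62°  ·
  (1,4): δ = 49.08°  ·
  (1,5): δ = 0.80°  ✓
  (2,3): δ = 140.03°  ·
  (2,4): δ = 80.49°  ·
  (2,5): δ = 30.61°  ✓
  (3,4): δ = 120.46°  ·
  (3,5): δ = 70.58°  ·
  (4,5): δ = 130.12°  ·
antipodal pairs: 4

count = 4; pairs: (0,2), (0,3), (1,5), (2,5)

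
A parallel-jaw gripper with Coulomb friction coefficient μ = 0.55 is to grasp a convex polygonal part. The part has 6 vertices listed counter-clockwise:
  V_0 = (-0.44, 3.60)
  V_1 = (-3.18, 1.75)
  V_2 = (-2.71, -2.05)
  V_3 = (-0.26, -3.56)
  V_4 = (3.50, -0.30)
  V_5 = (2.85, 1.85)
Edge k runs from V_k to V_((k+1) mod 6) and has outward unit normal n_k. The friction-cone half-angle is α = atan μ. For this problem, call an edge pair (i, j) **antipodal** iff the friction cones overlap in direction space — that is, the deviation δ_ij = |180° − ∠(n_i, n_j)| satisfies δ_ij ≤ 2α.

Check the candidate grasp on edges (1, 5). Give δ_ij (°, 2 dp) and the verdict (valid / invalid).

δ = 54.94°, valid

α = atan 0.55 = 28.81°;  2α = 57.62°
edge 1: e_1 = (+0.47, -3.80);  n_1 = (-0.9924, -0.1227)
edge 5: e_5 = (-3.29, +1.75);  n_5 = (+0.4696, +0.8829)
∠(n_1, n_5) = 125.06°
δ = |180° − 125.06°| = 54.94°
54.94° ≤ 2α = 57.62°  →  valid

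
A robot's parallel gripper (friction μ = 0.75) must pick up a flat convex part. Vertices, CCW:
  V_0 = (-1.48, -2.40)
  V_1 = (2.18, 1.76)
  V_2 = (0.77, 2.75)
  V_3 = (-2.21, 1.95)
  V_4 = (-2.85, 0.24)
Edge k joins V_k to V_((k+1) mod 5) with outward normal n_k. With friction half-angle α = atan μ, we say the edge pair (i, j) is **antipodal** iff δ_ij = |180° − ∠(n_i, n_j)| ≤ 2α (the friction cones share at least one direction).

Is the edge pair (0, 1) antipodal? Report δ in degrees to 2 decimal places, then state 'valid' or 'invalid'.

δ = 83.73°, invalid

α = atan 0.75 = 36.87°;  2α = 73.74°
edge 0: e_0 = (+3.66, +4.16);  n_0 = (+0.7508, -0.6605)
edge 1: e_1 = (-1.41, +0.99);  n_1 = (+0.5746, +0.8184)
∠(n_0, n_1) = 96.27°
δ = |180° − 96.27°| = 83.73°
83.73° > 2α = 73.74°  →  invalid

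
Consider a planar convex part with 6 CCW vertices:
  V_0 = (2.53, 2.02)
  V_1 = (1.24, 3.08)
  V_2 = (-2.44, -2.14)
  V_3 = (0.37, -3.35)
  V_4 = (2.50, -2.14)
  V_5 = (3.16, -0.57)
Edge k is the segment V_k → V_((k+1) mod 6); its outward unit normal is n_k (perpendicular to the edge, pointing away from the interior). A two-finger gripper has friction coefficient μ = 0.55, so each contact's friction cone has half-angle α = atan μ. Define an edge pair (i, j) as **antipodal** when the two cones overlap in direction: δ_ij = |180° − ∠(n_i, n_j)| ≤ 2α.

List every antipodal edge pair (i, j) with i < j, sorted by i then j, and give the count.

count = 5; pairs: (0,2), (1,3), (1,4), (1,5), (2,5)

α = atan 0.55 = 28.81°;  2α = 57.62°
n_0 = (+0.6349, +0.7726)
n_1 = (-0.8173, +0.5762)
n_2 = (-0.3955, -0.9185)
n_3 = (+0.4939, -0.8695)
n_4 = (+0.9219, -0.3875)
n_5 = (+0.9717, +0.2364)
  (0,1): δ = 85.77°  ·
  (0,2): δ = 16.11°  ✓
  (0,3): δ = 69.01°  ·
  (0,4): δ = 106.61°  ·
  (0,5): δ = 143.08°  ·
  (1,2): δ = 78.11°  ·
  (1,3): δ = 25.22°  ✓
  (1,4): δ = 12.38°  ✓
  (1,5): δ = 48.85°  ✓
  (2,3): δ = 127.10°  ·
  (2,4): δ = 89.50°  ·
  (2,5): δ = 53.03°  ✓
  (3,4): δ = 142.40°  ·
  (3,5): δ = 105.93°  ·
  (4,5): δ = 143.53°  ·
antipodal pairs: 5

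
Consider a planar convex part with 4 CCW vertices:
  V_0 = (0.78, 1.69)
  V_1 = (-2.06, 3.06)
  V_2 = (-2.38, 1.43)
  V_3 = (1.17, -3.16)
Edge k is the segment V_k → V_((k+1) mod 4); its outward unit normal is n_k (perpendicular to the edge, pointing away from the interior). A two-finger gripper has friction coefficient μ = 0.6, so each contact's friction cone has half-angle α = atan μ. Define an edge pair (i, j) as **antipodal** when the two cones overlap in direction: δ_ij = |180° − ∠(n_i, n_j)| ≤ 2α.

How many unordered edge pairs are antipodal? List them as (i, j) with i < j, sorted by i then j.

count = 3; pairs: (0,2), (1,3), (2,3)

α = atan 0.6 = 30.96°;  2α = 61.93°
n_0 = (+0.4345, +0.9007)
n_1 = (-0.9813, +0.1926)
n_2 = (-0.7910, -0.6118)
n_3 = (+0.9968, +0.0802)
  (0,1): δ = 75.35°  ·
  (0,2): δ = 26.53°  ✓
  (0,3): δ = 120.35°  ·
  (1,2): δ = 131.17°  ·
  (1,3): δ = 15.70°  ✓
  (2,3): δ = 33.12°  ✓
antipodal pairs: 3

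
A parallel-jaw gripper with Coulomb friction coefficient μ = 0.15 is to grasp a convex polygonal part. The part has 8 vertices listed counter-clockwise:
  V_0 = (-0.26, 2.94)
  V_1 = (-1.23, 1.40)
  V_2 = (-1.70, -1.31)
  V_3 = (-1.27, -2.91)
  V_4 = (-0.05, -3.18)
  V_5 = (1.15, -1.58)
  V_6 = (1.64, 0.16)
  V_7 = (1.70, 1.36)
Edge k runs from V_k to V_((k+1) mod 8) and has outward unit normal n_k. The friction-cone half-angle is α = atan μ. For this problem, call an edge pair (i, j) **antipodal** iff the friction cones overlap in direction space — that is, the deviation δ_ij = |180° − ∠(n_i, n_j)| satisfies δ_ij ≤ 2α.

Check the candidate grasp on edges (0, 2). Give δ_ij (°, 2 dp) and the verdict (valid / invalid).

α = atan 0.15 = 8.53°;  2α = 17.06°
edge 0: e_0 = (-0.97, -1.54);  n_0 = (-0.8461, +0.5330)
edge 2: e_2 = (+0.43, -1.60);  n_2 = (-0.9657, -0.2595)
∠(n_0, n_2) = 47.25°
δ = |180° − 47.25°| = 132.75°
132.75° > 2α = 17.06°  →  invalid

δ = 132.75°, invalid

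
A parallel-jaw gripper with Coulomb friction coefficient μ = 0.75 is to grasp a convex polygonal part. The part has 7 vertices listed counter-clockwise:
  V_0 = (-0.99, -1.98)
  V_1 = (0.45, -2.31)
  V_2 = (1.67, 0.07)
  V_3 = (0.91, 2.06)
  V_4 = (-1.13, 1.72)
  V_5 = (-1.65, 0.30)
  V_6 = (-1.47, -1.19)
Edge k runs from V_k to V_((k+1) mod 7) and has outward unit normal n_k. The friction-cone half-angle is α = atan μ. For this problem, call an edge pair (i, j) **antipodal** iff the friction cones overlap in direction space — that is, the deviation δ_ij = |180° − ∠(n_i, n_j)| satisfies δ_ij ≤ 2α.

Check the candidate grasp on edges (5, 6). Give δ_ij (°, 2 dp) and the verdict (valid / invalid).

δ = 155.61°, invalid

α = atan 0.75 = 36.87°;  2α = 73.74°
edge 5: e_5 = (+0.18, -1.49);  n_5 = (-0.9928, -0.1199)
edge 6: e_6 = (+0.48, -0.79);  n_6 = (-0.8546, -0.5193)
∠(n_5, n_6) = 24.39°
δ = |180° − 24.39°| = 155.61°
155.61° > 2α = 73.74°  →  invalid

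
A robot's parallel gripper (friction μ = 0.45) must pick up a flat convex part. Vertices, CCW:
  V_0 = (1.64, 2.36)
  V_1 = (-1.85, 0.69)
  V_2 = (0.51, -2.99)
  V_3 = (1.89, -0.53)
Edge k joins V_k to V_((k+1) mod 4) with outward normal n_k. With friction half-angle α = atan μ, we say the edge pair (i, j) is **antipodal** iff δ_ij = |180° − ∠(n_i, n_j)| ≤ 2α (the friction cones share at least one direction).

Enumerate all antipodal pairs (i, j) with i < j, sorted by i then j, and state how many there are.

count = 2; pairs: (0,2), (1,3)

α = atan 0.45 = 24.23°;  2α = 48.46°
n_0 = (-0.4316, +0.9020)
n_1 = (-0.8418, -0.5398)
n_2 = (+0.8721, -0.4893)
n_3 = (+0.9963, +0.0862)
  (0,1): δ = 82.90°  ·
  (0,2): δ = 35.14°  ✓
  (0,3): δ = 69.37°  ·
  (1,2): δ = 61.96°  ·
  (1,3): δ = 27.73°  ✓
  (2,3): δ = 145.76°  ·
antipodal pairs: 2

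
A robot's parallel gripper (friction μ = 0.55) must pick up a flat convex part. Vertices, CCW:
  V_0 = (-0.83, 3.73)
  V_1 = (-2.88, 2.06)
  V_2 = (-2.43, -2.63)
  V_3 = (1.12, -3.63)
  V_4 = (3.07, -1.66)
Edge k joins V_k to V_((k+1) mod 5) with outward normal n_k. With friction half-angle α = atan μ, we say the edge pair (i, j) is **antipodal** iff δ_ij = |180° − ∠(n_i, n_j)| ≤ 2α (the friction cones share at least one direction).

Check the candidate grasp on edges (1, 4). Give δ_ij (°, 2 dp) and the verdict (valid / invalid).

δ = 30.41°, valid

α = atan 0.55 = 28.81°;  2α = 57.62°
edge 1: e_1 = (+0.45, -4.69);  n_1 = (-0.9954, -0.0955)
edge 4: e_4 = (-3.90, +5.39);  n_4 = (+0.8102, +0.5862)
∠(n_1, n_4) = 149.59°
δ = |180° − 149.59°| = 30.41°
30.41° ≤ 2α = 57.62°  →  valid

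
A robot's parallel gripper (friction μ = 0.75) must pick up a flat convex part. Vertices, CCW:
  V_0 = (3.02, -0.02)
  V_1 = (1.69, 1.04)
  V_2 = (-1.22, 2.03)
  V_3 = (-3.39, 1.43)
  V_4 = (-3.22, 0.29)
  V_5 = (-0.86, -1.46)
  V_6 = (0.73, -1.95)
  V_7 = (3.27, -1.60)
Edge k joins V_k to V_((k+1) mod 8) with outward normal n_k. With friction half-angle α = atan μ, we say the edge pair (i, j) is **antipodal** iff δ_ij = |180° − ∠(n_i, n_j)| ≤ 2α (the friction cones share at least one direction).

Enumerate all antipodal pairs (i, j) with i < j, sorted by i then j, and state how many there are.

count = 14; pairs: (0,3), (0,4), (0,5), (0,6), (1,3), (1,4), (1,5), (1,6), (2,4), (2,5), (2,6), (3,7), (4,7), (5,7)

α = atan 0.75 = 36.87°;  2α = 73.74°
n_0 = (+0.6233, +0.7820)
n_1 = (+0.3221, +0.9467)
n_2 = (-0.2665, +0.9638)
n_3 = (-0.9891, -0.1475)
n_4 = (-0.5956, -0.8033)
n_5 = (-0.2945, -0.9556)
n_6 = (+0.1365, -0.9906)
n_7 = (+0.9877, +0.1563)
  (0,1): δ = 160.23°  ·
  (0,2): δ = 125.99°  ·
  (0,3): δ = 42.96°  ✓
  (0,4): δ = 2.00°  ✓
  (0,5): δ = 21.43°  ✓
  (0,6): δ = 46.40°  ✓
  (0,7): δ = 137.55°  ·
  (1,2): δ = 145.76°  ·
  (1,3): δ = 62.73°  ✓
  (1,4): δ = 17.77°  ✓
  (1,5): δ = 1.66°  ✓
  (1,6): δ = 26.63°  ✓
  (1,7): δ = 117.78°  ·
  (2,3): δ = 96.97°  ·
  (2,4): δ = 52.01°  ✓
  (2,5): δ = 32.58°  ✓
  (2,6): δ = 7.61°  ✓
  (2,7): δ = 83.54°  ·
  (3,4): δ = 135.04°  ·
  (3,5): δ = 115.61°  ·
  (3,6): δ = 90.64°  ·
  (3,7): δ = 0.51°  ✓
  (4,5): δ = 160.57°  ·
  (4,6): δ = 135.60°  ·
  (4,7): δ = 44.45°  ✓
  (5,6): δ = 155.03°  ·
  (5,7): δ = 63.88°  ✓
  (6,7): δ = 88.85°  ·
antipodal pairs: 14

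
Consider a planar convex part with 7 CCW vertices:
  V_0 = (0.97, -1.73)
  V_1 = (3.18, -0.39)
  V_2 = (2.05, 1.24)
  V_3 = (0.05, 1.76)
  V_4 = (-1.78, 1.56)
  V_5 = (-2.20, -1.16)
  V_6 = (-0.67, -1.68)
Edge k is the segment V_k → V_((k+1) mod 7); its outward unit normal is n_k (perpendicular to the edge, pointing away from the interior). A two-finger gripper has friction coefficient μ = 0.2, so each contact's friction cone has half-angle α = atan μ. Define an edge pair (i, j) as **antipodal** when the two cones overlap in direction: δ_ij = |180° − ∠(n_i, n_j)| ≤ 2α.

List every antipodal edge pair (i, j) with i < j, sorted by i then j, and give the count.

count = 3; pairs: (2,5), (2,6), (3,6)

α = atan 0.2 = 11.31°;  2α = 22.62°
n_0 = (+0.5185, -0.8551)
n_1 = (+0.8218, +0.5697)
n_2 = (+0.2516, +0.9678)
n_3 = (-0.1086, +0.9941)
n_4 = (-0.9883, +0.1526)
n_5 = (-0.3218, -0.9468)
n_6 = (-0.0305, -0.9995)
  (0,1): δ = 86.50°  ·
  (0,2): δ = 45.80°  ·
  (0,3): δ = 24.99°  ·
  (0,4): δ = 49.99°  ·
  (0,5): δ = 130.00°  ·
  (0,6): δ = 147.02°  ·
  (1,2): δ = 139.31°  ·
  (1,3): δ = 118.49°  ·
  (1,4): δ = 43.51°  ·
  (1,5): δ = 36.50°  ·
  (1,6): δ = 53.52°  ·
  (2,3): δ = 159.19°  ·
  (2,4): δ = 84.20°  ·
  (2,5): δ = 4.20°  ✓
  (2,6): δ = 12.83°  ✓
  (3,4): δ = 105.01°  ·
  (3,5): δ = 25.01°  ·
  (3,6): δ = 7.98°  ✓
  (4,5): δ = 99.99°  ·
  (4,6): δ = 82.97°  ·
  (5,6): δ = 162.97°  ·
antipodal pairs: 3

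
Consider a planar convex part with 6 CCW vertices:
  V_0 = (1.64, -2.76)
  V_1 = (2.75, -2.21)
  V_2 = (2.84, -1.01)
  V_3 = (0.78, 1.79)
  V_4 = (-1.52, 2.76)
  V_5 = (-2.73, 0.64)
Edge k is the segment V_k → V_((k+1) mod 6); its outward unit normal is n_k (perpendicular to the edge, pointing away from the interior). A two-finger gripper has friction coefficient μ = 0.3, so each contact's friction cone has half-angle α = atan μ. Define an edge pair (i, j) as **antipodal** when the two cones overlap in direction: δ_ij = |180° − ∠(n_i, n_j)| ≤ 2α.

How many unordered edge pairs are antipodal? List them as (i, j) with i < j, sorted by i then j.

α = atan 0.3 = 16.70°;  2α = 33.40°
n_0 = (+0.4440, -0.8960)
n_1 = (+0.9972, -0.0748)
n_2 = (+0.8055, +0.5926)
n_3 = (+0.3886, +0.9214)
n_4 = (-0.8685, +0.4957)
n_5 = (-0.6141, -0.7893)
  (0,1): δ = 120.65°  ·
  (0,2): δ = 80.02°  ·
  (0,3): δ = 49.23°  ·
  (0,4): δ = 33.93°  ·
  (0,5): δ = 115.76°  ·
  (1,2): δ = 139.37°  ·
  (1,3): δ = 108.58°  ·
  (1,4): δ = 25.43°  ✓
  (1,5): δ = 56.41°  ·
  (2,3): δ = 149.21°  ·
  (2,4): δ = 66.06°  ·
  (2,5): δ = 15.77°  ✓
  (3,4): δ = 96.85°  ·
  (3,5): δ = 15.02°  ✓
  (4,5): δ = 98.17°  ·
antipodal pairs: 3

count = 3; pairs: (1,4), (2,5), (3,5)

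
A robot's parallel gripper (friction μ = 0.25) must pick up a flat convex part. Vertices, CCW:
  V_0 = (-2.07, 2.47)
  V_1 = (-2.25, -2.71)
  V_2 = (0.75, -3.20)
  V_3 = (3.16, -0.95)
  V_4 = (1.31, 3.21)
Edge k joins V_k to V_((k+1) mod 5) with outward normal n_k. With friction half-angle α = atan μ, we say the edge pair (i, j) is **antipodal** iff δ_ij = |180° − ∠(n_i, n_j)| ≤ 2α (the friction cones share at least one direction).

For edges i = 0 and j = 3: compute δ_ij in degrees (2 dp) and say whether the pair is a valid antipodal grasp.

α = atan 0.25 = 14.04°;  2α = 28.07°
edge 0: e_0 = (-0.18, -5.18);  n_0 = (-0.9994, +0.0347)
edge 3: e_3 = (-1.85, +4.16);  n_3 = (+0.9137, +0.4063)
∠(n_0, n_3) = 154.03°
δ = |180° − 154.03°| = 25.97°
25.97° ≤ 2α = 28.07°  →  valid

δ = 25.97°, valid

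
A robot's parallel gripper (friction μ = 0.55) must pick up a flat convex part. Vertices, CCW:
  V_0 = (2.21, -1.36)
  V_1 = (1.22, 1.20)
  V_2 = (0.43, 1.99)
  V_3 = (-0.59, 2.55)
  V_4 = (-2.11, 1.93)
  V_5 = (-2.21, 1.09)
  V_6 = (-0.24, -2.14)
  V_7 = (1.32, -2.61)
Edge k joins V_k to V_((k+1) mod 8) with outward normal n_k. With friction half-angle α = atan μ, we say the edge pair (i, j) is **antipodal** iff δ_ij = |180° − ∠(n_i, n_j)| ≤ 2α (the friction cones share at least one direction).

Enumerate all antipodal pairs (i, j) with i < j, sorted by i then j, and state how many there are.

α = atan 0.55 = 28.81°;  2α = 57.62°
n_0 = (+0.9327, +0.3607)
n_1 = (+0.7071, +0.7071)
n_2 = (+0.4813, +0.8766)
n_3 = (-0.3777, +0.9259)
n_4 = (-0.9930, +0.1182)
n_5 = (-0.8537, -0.5207)
n_6 = (-0.2885, -0.9575)
n_7 = (+0.8146, -0.5800)
  (0,1): δ = 156.14°  ·
  (0,2): δ = 139.91°  ·
  (0,3): δ = 88.95°  ·
  (0,4): δ = 27.93°  ✓
  (0,5): δ = 10.24°  ✓
  (0,6): δ = 52.09°  ✓
  (0,7): δ = 123.41°  ·
  (1,2): δ = 163.77°  ·
  (1,3): δ = 112.81°  ·
  (1,4): δ = 51.79°  ✓
  (1,5): δ = 13.62°  ✓
  (1,6): δ = 28.23°  ✓
  (1,7): δ = 99.55°  ·
  (2,3): δ = 129.04°  ·
  (2,4): δ = 68.02°  ·
  (2,5): δ = 29.85°  ✓
  (2,6): δ = 12.00°  ✓
  (2,7): δ = 83.32°  ·
  (3,4): δ = 118.98°  ·
  (3,5): δ = 80.81°  ·
  (3,6): δ = 38.96°  ✓
  (3,7): δ = 32.36°  ✓
  (4,5): δ = 141.83°  ·
  (4,6): δ = 99.98°  ·
  (4,7): δ = 28.66°  ✓
  (5,6): δ = 138.15°  ·
  (5,7): δ = 66.83°  ·
  (6,7): δ = 108.68°  ·
antipodal pairs: 11

count = 11; pairs: (0,4), (0,5), (0,6), (1,4), (1,5), (1,6), (2,5), (2,6), (3,6), (3,7), (4,7)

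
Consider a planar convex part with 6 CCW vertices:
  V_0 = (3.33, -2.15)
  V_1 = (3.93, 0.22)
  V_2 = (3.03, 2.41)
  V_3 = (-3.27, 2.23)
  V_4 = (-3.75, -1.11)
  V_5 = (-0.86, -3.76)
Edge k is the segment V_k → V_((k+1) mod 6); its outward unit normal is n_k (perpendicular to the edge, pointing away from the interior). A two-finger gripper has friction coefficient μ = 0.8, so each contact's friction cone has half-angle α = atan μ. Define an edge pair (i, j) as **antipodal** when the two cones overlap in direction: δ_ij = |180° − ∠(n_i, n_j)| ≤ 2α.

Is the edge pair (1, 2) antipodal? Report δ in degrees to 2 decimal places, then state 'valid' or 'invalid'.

α = atan 0.8 = 38.66°;  2α = 77.32°
edge 1: e_1 = (-0.90, +2.19);  n_1 = (+0.9249, +0.3801)
edge 2: e_2 = (-6.30, -0.18);  n_2 = (-0.0286, +0.9996)
∠(n_1, n_2) = 69.30°
δ = |180° − 69.30°| = 110.70°
110.70° > 2α = 77.32°  →  invalid

δ = 110.70°, invalid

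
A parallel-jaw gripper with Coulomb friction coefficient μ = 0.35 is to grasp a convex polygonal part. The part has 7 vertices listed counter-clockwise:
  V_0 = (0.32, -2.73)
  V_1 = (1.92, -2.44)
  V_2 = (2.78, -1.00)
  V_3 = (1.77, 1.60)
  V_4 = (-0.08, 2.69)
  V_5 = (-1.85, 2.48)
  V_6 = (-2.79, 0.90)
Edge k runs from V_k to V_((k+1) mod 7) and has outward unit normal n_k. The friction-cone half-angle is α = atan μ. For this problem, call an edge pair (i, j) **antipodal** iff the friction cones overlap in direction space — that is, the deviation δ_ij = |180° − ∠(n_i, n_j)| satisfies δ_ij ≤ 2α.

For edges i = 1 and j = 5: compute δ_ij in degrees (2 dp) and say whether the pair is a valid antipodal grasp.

α = atan 0.35 = 19.29°;  2α = 38.58°
edge 1: e_1 = (+0.86, +1.44);  n_1 = (+0.8585, -0.5127)
edge 5: e_5 = (-0.94, -1.58);  n_5 = (-0.8594, +0.5113)
∠(n_1, n_5) = 179.90°
δ = |180° − 179.90°| = 0.10°
0.10° ≤ 2α = 38.58°  →  valid

δ = 0.10°, valid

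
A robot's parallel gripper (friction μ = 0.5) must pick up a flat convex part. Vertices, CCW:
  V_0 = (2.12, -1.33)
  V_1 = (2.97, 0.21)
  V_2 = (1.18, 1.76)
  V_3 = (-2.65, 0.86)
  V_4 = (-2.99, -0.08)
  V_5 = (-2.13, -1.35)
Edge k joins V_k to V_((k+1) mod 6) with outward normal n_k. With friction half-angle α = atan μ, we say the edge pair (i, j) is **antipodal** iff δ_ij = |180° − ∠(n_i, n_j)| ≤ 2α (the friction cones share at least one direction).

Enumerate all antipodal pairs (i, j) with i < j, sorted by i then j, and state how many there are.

α = atan 0.5 = 26.57°;  2α = 53.13°
n_0 = (+0.8755, -0.4832)
n_1 = (+0.6546, +0.7560)
n_2 = (-0.2288, +0.9735)
n_3 = (-0.9404, +0.3401)
n_4 = (-0.8280, -0.5607)
n_5 = (+0.0047, -1.0000)
  (0,1): δ = 101.99°  ·
  (0,2): δ = 47.88°  ✓
  (0,3): δ = 9.01°  ✓
  (0,4): δ = 63.00°  ·
  (0,5): δ = 119.17°  ·
  (1,2): δ = 125.89°  ·
  (1,3): δ = 69.00°  ·
  (1,4): δ = 15.01°  ✓
  (1,5): δ = 41.16°  ✓
  (2,3): δ = 123.11°  ·
  (2,4): δ = 69.12°  ·
  (2,5): δ = 12.95°  ✓
  (3,4): δ = 126.01°  ·
  (3,5): δ = 69.85°  ·
  (4,5): δ = 123.83°  ·
antipodal pairs: 5

count = 5; pairs: (0,2), (0,3), (1,4), (1,5), (2,5)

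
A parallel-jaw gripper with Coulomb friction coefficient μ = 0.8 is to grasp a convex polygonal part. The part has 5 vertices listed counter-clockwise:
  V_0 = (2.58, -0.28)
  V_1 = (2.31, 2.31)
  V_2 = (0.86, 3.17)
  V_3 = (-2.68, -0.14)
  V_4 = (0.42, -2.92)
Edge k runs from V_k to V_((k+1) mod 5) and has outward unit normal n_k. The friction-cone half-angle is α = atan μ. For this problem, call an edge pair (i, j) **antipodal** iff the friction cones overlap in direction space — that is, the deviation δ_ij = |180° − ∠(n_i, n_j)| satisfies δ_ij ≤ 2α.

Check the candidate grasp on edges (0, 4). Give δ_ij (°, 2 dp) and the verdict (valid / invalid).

δ = 134.76°, invalid

α = atan 0.8 = 38.66°;  2α = 77.32°
edge 0: e_0 = (-0.27, +2.59);  n_0 = (+0.9946, +0.1037)
edge 4: e_4 = (+2.16, +2.64);  n_4 = (+0.7740, -0.6332)
∠(n_0, n_4) = 45.24°
δ = |180° − 45.24°| = 134.76°
134.76° > 2α = 77.32°  →  invalid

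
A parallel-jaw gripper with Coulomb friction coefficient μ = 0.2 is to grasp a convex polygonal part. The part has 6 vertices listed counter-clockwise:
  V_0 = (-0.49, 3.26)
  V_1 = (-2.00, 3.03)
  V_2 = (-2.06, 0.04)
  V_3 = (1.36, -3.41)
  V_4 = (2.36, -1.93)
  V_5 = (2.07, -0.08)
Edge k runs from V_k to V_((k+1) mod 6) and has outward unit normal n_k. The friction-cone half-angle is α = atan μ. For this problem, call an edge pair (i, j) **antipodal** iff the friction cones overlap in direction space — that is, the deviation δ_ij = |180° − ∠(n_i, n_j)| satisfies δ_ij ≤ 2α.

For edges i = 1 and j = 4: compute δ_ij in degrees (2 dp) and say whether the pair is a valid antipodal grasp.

α = atan 0.2 = 11.31°;  2α = 22.62°
edge 1: e_1 = (-0.06, -2.99);  n_1 = (-0.9998, +0.0201)
edge 4: e_4 = (-0.29, +1.85);  n_4 = (+0.9879, +0.1549)
∠(n_1, n_4) = 169.94°
δ = |180° − 169.94°| = 10.06°
10.06° ≤ 2α = 22.62°  →  valid

δ = 10.06°, valid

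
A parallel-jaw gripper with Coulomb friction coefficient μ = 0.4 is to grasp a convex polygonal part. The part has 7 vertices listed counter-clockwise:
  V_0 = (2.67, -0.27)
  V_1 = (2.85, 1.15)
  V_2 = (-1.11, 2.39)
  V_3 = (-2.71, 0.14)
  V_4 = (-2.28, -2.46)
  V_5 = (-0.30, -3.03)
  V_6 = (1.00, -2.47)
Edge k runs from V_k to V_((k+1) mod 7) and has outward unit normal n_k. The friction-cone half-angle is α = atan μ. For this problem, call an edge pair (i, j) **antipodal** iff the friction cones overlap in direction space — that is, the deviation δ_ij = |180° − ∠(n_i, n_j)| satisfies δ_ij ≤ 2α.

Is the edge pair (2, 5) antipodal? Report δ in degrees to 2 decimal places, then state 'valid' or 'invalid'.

α = atan 0.4 = 21.80°;  2α = 43.60°
edge 2: e_2 = (-1.60, -2.25);  n_2 = (-0.8150, +0.5795)
edge 5: e_5 = (+1.30, +0.56);  n_5 = (+0.3956, -0.9184)
∠(n_2, n_5) = 148.72°
δ = |180° − 148.72°| = 31.28°
31.28° ≤ 2α = 43.60°  →  valid

δ = 31.28°, valid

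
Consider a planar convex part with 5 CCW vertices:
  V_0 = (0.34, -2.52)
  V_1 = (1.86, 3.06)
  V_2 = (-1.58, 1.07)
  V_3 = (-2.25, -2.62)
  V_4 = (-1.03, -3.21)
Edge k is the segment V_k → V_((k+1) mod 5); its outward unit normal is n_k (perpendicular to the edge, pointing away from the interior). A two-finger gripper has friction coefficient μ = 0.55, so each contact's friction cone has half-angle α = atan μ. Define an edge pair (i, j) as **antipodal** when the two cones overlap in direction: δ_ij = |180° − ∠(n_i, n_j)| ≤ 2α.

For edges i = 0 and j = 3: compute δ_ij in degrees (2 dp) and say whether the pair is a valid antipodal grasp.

α = atan 0.55 = 28.81°;  2α = 57.62°
edge 0: e_0 = (+1.52, +5.58);  n_0 = (+0.9648, -0.2628)
edge 3: e_3 = (+1.22, -0.59);  n_3 = (-0.4354, -0.9003)
∠(n_0, n_3) = 100.57°
δ = |180° − 100.57°| = 79.43°
79.43° > 2α = 57.62°  →  invalid

δ = 79.43°, invalid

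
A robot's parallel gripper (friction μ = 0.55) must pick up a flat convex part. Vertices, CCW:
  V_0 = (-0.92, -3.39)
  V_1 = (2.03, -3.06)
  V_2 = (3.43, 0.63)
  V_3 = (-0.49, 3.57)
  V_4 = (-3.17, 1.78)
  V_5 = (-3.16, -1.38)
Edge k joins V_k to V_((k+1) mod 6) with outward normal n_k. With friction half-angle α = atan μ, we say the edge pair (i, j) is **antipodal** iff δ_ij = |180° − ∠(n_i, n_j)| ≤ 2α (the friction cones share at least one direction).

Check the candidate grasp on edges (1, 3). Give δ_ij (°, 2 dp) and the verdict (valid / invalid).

α = atan 0.55 = 28.81°;  2α = 57.62°
edge 1: e_1 = (+1.40, +3.69);  n_1 = (+0.9350, -0.3547)
edge 3: e_3 = (-2.68, -1.79);  n_3 = (-0.5554, +0.8316)
∠(n_1, n_3) = 144.52°
δ = |180° − 144.52°| = 35.48°
35.48° ≤ 2α = 57.62°  →  valid

δ = 35.48°, valid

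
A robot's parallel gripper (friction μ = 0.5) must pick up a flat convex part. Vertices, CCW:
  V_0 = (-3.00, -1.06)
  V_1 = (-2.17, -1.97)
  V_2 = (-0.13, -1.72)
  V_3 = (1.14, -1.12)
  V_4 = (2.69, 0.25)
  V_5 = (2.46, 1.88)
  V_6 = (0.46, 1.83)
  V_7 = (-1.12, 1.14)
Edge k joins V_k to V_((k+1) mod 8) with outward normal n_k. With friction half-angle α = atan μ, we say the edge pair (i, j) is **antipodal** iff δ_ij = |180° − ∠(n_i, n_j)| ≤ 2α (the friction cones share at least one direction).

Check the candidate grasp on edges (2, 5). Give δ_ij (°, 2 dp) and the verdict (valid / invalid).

α = atan 0.5 = 26.57°;  2α = 53.13°
edge 2: e_2 = (+1.27, +0.60);  n_2 = (+0.4272, -0.9042)
edge 5: e_5 = (-2.00, -0.05);  n_5 = (-0.0250, +0.9997)
∠(n_2, n_5) = 156.14°
δ = |180° − 156.14°| = 23.86°
23.86° ≤ 2α = 53.13°  →  valid

δ = 23.86°, valid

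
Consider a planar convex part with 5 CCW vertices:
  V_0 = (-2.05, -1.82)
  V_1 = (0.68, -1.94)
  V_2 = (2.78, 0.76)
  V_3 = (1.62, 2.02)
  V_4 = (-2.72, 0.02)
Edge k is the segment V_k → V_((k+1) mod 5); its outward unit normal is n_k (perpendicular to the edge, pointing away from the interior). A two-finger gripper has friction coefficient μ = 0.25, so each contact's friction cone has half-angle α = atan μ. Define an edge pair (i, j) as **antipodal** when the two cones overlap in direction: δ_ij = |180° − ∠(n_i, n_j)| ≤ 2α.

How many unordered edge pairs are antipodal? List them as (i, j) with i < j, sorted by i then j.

α = atan 0.25 = 14.04°;  2α = 28.07°
n_0 = (-0.0439, -0.9990)
n_1 = (+0.7894, -0.6139)
n_2 = (+0.7357, +0.6773)
n_3 = (-0.4185, +0.9082)
n_4 = (-0.9396, -0.3422)
  (0,1): δ = 125.36°  ·
  (0,2): δ = 44.85°  ·
  (0,3): δ = 27.26°  ✓
  (0,4): δ = 112.52°  ·
  (1,2): δ = 99.49°  ·
  (1,3): δ = 27.38°  ✓
  (1,4): δ = 57.88°  ·
  (2,3): δ = 107.89°  ·
  (2,4): δ = 22.63°  ✓
  (3,4): δ = 94.73°  ·
antipodal pairs: 3

count = 3; pairs: (0,3), (1,3), (2,4)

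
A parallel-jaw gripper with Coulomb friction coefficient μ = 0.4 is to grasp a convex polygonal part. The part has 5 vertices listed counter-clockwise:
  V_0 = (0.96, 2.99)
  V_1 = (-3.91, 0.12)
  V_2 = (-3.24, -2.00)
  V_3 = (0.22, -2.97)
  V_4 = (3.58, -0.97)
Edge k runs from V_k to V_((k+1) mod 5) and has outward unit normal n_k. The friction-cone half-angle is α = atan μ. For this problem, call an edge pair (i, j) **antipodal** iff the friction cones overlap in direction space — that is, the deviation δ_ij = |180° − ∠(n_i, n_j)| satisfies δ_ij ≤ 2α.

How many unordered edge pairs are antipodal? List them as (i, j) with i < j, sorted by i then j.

α = atan 0.4 = 21.80°;  2α = 43.60°
n_0 = (-0.5077, +0.8615)
n_1 = (-0.9535, -0.3013)
n_2 = (-0.2699, -0.9629)
n_3 = (+0.5115, -0.8593)
n_4 = (+0.8340, +0.5518)
  (0,1): δ = 102.97°  ·
  (0,2): δ = 46.17°  ·
  (0,3): δ = 0.25°  ✓
  (0,4): δ = 92.98°  ·
  (1,2): δ = 123.20°  ·
  (1,3): δ = 76.78°  ·
  (1,4): δ = 15.95°  ✓
  (2,3): δ = 133.58°  ·
  (2,4): δ = 40.85°  ✓
  (3,4): δ = 87.27°  ·
antipodal pairs: 3

count = 3; pairs: (0,3), (1,4), (2,4)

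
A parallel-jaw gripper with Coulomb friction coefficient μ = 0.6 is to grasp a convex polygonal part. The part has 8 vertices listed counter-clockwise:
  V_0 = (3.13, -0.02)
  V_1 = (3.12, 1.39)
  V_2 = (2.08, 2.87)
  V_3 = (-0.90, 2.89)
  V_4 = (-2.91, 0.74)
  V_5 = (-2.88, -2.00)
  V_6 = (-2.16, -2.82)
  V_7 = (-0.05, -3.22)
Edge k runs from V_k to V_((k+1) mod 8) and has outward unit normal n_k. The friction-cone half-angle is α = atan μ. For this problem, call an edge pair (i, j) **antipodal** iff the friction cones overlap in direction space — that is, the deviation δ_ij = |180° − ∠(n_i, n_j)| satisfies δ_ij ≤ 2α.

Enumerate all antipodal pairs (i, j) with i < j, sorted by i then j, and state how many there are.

count = 12; pairs: (0,3), (0,4), (0,5), (1,4), (1,5), (1,6), (2,5), (2,6), (2,7), (3,6), (3,7), (4,7)

α = atan 0.6 = 30.96°;  2α = 61.93°
n_0 = (+1.0000, +0.0071)
n_1 = (+0.8182, +0.5749)
n_2 = (+0.0067, +1.0000)
n_3 = (-0.7305, +0.6829)
n_4 = (-0.9999, -0.0109)
n_5 = (-0.7514, -0.6598)
n_6 = (-0.1863, -0.9825)
n_7 = (+0.7093, -0.7049)
  (0,1): δ = 145.31°  ·
  (0,2): δ = 90.79°  ·
  (0,3): δ = 43.48°  ✓
  (0,4): δ = 0.22°  ✓
  (0,5): δ = 40.88°  ✓
  (0,6): δ = 78.86°  ·
  (0,7): δ = 134.77°  ·
  (1,2): δ = 125.48°  ·
  (1,3): δ = 78.17°  ·
  (1,4): δ = 34.47°  ✓
  (1,5): δ = 6.19°  ✓
  (1,6): δ = 44.17°  ✓
  (1,7): δ = 100.08°  ·
  (2,3): δ = 132.69°  ·
  (2,4): δ = 88.99°  ·
  (2,5): δ = 48.33°  ✓
  (2,6): δ = 10.35°  ✓
  (2,7): δ = 45.56°  ✓
  (3,4): δ = 136.30°  ·
  (3,5): δ = 95.64°  ·
  (3,6): δ = 57.66°  ✓
  (3,7): δ = 1.75°  ✓
  (4,5): δ = 139.34°  ·
  (4,6): δ = 101.36°  ·
  (4,7): δ = 45.45°  ✓
  (5,6): δ = 142.02°  ·
  (5,7): δ = 86.11°  ·
  (6,7): δ = 124.09°  ·
antipodal pairs: 12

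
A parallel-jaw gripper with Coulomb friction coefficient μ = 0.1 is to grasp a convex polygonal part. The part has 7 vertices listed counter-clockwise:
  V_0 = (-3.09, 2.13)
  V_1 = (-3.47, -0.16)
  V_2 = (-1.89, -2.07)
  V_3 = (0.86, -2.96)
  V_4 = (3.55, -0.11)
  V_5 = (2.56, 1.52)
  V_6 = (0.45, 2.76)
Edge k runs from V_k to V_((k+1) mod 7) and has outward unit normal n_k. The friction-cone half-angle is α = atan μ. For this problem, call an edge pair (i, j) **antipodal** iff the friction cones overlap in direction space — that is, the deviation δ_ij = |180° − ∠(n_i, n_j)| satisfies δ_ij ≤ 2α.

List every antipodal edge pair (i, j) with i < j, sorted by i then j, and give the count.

α = atan 0.1 = 5.71°;  2α = 11.42°
n_0 = (-0.9865, +0.1637)
n_1 = (-0.7705, -0.6374)
n_2 = (-0.3079, -0.9514)
n_3 = (+0.7272, -0.6864)
n_4 = (+0.8547, +0.5191)
n_5 = (+0.5067, +0.8621)
n_6 = (-0.1752, +0.9845)
  (0,1): δ = 130.98°  ·
  (0,2): δ = 98.51°  ·
  (0,3): δ = 33.92°  ·
  (0,4): δ = 40.69°  ·
  (0,5): δ = 68.98°  ·
  (0,6): δ = 109.51°  ·
  (1,2): δ = 147.53°  ·
  (1,3): δ = 82.94°  ·
  (1,4): δ = 8.33°  ✓
  (1,5): δ = 19.96°  ·
  (1,6): δ = 60.49°  ·
  (2,3): δ = 115.41°  ·
  (2,4): δ = 40.79°  ·
  (2,5): δ = 12.51°  ·
  (2,6): δ = 28.02°  ·
  (3,4): δ = 105.38°  ·
  (3,5): δ = 77.10°  ·
  (3,6): δ = 36.56°  ·
  (4,5): δ = 151.71°  ·
  (4,6): δ = 111.18°  ·
  (5,6): δ = 139.47°  ·
antipodal pairs: 1

count = 1; pairs: (1,4)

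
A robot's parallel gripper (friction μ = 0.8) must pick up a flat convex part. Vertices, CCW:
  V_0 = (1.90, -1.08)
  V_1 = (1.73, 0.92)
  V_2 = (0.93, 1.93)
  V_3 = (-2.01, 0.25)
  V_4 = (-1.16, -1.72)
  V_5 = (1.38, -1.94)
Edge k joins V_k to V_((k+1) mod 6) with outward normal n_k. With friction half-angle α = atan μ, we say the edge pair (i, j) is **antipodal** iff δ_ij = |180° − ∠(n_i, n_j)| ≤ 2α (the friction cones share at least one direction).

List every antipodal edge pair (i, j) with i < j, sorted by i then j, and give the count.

count = 7; pairs: (0,2), (0,3), (1,3), (1,4), (2,4), (2,5), (3,5)

α = atan 0.8 = 38.66°;  2α = 77.32°
n_0 = (+0.9964, +0.0847)
n_1 = (+0.7839, +0.6209)
n_2 = (-0.4961, +0.8682)
n_3 = (-0.9182, -0.3962)
n_4 = (-0.0863, -0.9963)
n_5 = (+0.8557, -0.5174)
  (0,1): δ = 146.48°  ·
  (0,2): δ = 65.11°  ✓
  (0,3): δ = 18.48°  ✓
  (0,4): δ = 80.19°  ·
  (0,5): δ = 143.98°  ·
  (1,2): δ = 98.64°  ·
  (1,3): δ = 15.04°  ✓
  (1,4): δ = 46.67°  ✓
  (1,5): δ = 110.46°  ·
  (2,3): δ = 96.41°  ·
  (2,4): δ = 34.70°  ✓
  (2,5): δ = 29.10°  ✓
  (3,4): δ = 118.29°  ·
  (3,5): δ = 54.50°  ✓
  (4,5): δ = 116.21°  ·
antipodal pairs: 7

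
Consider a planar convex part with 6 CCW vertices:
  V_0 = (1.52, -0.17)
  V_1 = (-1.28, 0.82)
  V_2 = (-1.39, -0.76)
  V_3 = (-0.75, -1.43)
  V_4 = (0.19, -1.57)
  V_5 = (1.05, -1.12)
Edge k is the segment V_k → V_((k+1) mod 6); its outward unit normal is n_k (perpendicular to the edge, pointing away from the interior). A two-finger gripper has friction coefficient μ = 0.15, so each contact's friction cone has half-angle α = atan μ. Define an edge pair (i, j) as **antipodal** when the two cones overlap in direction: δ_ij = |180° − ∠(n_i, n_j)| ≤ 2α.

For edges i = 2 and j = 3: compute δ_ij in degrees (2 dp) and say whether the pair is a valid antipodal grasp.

δ = 142.16°, invalid

α = atan 0.15 = 8.53°;  2α = 17.06°
edge 2: e_2 = (+0.64, -0.67);  n_2 = (-0.7231, -0.6907)
edge 3: e_3 = (+0.94, -0.14);  n_3 = (-0.1473, -0.9891)
∠(n_2, n_3) = 37.84°
δ = |180° − 37.84°| = 142.16°
142.16° > 2α = 17.06°  →  invalid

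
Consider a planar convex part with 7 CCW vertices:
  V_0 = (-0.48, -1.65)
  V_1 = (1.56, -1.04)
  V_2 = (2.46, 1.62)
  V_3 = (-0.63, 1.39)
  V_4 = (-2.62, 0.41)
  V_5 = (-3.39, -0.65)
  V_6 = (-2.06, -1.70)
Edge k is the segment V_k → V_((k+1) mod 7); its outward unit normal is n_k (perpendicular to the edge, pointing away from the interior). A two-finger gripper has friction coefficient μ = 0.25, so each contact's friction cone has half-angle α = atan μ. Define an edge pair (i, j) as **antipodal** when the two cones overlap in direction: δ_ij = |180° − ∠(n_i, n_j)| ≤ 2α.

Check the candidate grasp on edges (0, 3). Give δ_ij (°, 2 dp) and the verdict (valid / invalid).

δ = 9.57°, valid

α = atan 0.25 = 14.04°;  2α = 28.07°
edge 0: e_0 = (+2.04, +0.61);  n_0 = (+0.2865, -0.9581)
edge 3: e_3 = (-1.99, -0.98);  n_3 = (-0.4418, +0.8971)
∠(n_0, n_3) = 170.43°
δ = |180° − 170.43°| = 9.57°
9.57° ≤ 2α = 28.07°  →  valid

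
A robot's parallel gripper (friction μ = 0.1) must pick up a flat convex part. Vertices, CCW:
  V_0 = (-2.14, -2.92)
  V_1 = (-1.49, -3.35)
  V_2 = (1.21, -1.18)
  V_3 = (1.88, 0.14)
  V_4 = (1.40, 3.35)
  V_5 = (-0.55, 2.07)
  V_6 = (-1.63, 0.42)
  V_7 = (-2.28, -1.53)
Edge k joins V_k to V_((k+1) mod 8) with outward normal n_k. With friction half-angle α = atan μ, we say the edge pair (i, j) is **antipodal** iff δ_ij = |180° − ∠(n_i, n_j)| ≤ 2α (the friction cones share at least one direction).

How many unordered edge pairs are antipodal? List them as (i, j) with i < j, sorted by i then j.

α = atan 0.1 = 5.71°;  2α = 11.42°
n_0 = (-0.5517, -0.8340)
n_1 = (+0.6265, -0.7795)
n_2 = (+0.8917, -0.4526)
n_3 = (+0.9890, +0.1479)
n_4 = (-0.5488, +0.8360)
n_5 = (-0.8367, +0.5477)
n_6 = (-0.9487, +0.3162)
n_7 = (-0.9950, -0.1002)
  (0,1): δ = 107.72°  ·
  (0,2): δ = 83.43°  ·
  (0,3): δ = 48.01°  ·
  (0,4): δ = 66.77°  ·
  (0,5): δ = 90.28°  ·
  (0,6): δ = 105.05°  ·
  (0,7): δ = 129.24°  ·
  (1,2): δ = 155.70°  ·
  (1,3): δ = 120.28°  ·
  (1,4): δ = 5.51°  ✓
  (1,5): δ = 18.00°  ·
  (1,6): δ = 32.78°  ·
  (1,7): δ = 56.96°  ·
  (2,3): δ = 144.58°  ·
  (2,4): δ = 29.81°  ·
  (2,5): δ = 6.30°  ✓
  (2,6): δ = 8.48°  ✓
  (2,7): δ = 32.66°  ·
  (3,4): δ = 65.22°  ·
  (3,5): δ = 41.71°  ·
  (3,6): δ = 26.94°  ·
  (3,7): δ = 2.75°  ✓
  (4,5): δ = 156.49°  ·
  (4,6): δ = 141.72°  ·
  (4,7): δ = 117.53°  ·
  (5,6): δ = 165.23°  ·
  (5,7): δ = 141.04°  ·
  (6,7): δ = 155.81°  ·
antipodal pairs: 4

count = 4; pairs: (1,4), (2,5), (2,6), (3,7)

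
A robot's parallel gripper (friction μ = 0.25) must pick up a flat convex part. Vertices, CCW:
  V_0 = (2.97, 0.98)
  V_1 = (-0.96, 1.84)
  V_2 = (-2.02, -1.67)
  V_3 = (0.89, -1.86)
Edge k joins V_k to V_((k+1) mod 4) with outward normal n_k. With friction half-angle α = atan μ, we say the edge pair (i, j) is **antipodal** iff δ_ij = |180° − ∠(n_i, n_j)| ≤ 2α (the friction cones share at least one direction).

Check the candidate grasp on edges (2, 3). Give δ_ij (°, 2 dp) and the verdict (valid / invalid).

α = atan 0.25 = 14.04°;  2α = 28.07°
edge 2: e_2 = (+2.91, -0.19);  n_2 = (-0.0652, -0.9979)
edge 3: e_3 = (+2.08, +2.84);  n_3 = (+0.8068, -0.5909)
∠(n_2, n_3) = 57.52°
δ = |180° − 57.52°| = 122.48°
122.48° > 2α = 28.07°  →  invalid

δ = 122.48°, invalid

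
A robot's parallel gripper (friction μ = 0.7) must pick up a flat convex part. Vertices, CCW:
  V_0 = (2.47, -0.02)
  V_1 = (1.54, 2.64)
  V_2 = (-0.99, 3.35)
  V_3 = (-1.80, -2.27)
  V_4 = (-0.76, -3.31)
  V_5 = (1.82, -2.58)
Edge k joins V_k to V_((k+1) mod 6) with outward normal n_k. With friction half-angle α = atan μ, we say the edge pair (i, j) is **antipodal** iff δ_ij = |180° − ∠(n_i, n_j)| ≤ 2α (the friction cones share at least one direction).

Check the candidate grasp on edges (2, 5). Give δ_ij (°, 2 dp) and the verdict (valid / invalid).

δ = 6.05°, valid

α = atan 0.7 = 34.99°;  2α = 69.98°
edge 2: e_2 = (-0.81, -5.62);  n_2 = (-0.9898, +0.1427)
edge 5: e_5 = (+0.65, +2.56);  n_5 = (+0.9692, -0.2461)
∠(n_2, n_5) = 173.95°
δ = |180° − 173.95°| = 6.05°
6.05° ≤ 2α = 69.98°  →  valid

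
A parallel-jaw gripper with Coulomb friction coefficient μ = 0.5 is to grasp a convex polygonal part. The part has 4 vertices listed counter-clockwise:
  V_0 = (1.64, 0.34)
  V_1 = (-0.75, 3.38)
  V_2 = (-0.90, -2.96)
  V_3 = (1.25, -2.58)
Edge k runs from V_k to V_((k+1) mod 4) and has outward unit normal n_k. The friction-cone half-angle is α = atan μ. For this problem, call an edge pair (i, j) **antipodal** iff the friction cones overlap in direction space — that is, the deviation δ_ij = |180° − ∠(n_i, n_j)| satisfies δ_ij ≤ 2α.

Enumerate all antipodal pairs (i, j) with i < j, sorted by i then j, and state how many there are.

α = atan 0.5 = 26.57°;  2α = 53.13°
n_0 = (+0.7861, +0.6180)
n_1 = (-0.9997, +0.0237)
n_2 = (+0.1740, -0.9847)
n_3 = (+0.9912, -0.1324)
  (0,1): δ = 39.53°  ✓
  (0,2): δ = 61.85°  ·
  (0,3): δ = 134.22°  ·
  (1,2): δ = 78.62°  ·
  (1,3): δ = 6.25°  ✓
  (2,3): δ = 107.63°  ·
antipodal pairs: 2

count = 2; pairs: (0,1), (1,3)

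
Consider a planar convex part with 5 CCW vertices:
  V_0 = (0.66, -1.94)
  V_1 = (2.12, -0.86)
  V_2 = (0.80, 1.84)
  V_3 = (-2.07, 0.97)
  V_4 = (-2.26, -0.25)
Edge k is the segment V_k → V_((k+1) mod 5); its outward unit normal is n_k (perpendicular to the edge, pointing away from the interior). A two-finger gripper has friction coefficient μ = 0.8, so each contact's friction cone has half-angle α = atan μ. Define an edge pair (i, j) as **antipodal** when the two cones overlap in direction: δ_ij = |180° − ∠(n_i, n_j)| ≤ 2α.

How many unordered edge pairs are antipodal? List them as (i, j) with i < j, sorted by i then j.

α = atan 0.8 = 38.66°;  2α = 77.32°
n_0 = (+0.5947, -0.8039)
n_1 = (+0.8984, +0.4392)
n_2 = (-0.2901, +0.9570)
n_3 = (-0.9881, +0.1539)
n_4 = (-0.5009, -0.8655)
  (0,1): δ = 100.44°  ·
  (0,2): δ = 19.63°  ✓
  (0,3): δ = 44.66°  ✓
  (0,4): δ = 113.45°  ·
  (1,2): δ = 99.19°  ·
  (1,3): δ = 34.91°  ✓
  (1,4): δ = 33.89°  ✓
  (2,3): δ = 115.72°  ·
  (2,4): δ = 46.92°  ✓
  (3,4): δ = 111.21°  ·
antipodal pairs: 5

count = 5; pairs: (0,2), (0,3), (1,3), (1,4), (2,4)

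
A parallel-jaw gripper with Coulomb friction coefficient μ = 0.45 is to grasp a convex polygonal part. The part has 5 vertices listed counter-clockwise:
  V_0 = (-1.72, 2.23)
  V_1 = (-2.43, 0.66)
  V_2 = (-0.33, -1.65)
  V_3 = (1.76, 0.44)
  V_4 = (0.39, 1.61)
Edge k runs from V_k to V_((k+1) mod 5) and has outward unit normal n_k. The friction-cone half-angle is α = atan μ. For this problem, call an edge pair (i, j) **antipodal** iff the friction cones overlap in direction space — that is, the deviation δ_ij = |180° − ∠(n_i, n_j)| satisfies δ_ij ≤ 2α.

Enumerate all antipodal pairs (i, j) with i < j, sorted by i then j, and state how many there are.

α = atan 0.45 = 24.23°;  2α = 48.46°
n_0 = (-0.9112, +0.4121)
n_1 = (-0.7399, -0.6727)
n_2 = (+0.7071, -0.7071)
n_3 = (+0.6494, +0.7604)
n_4 = (+0.2819, +0.9594)
  (0,1): δ = 113.39°  ·
  (0,2): δ = 20.67°  ✓
  (0,3): δ = 73.84°  ·
  (0,4): δ = 97.96°  ·
  (1,2): δ = 87.27°  ·
  (1,3): δ = 7.23°  ✓
  (1,4): δ = 31.35°  ✓
  (2,3): δ = 85.50°  ·
  (2,4): δ = 61.37°  ·
  (3,4): δ = 155.88°  ·
antipodal pairs: 3

count = 3; pairs: (0,2), (1,3), (1,4)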